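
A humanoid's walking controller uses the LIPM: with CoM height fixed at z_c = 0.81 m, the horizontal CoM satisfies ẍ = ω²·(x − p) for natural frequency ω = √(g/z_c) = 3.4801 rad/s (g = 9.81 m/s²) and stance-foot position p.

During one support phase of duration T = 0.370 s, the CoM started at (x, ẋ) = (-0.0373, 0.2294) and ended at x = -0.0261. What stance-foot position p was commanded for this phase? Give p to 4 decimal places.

ωT = 3.4801·0.370 = 1.287637; cosh(ωT) = 1.950067, sinh(ωT) = 1.674145
x(T) = p + (x₀−p)·cosh(ωT) + (ẋ₀/ω)·sinh(ωT) ⇒ p·(1 − cosh) = x(T) − x₀·cosh − (ẋ₀/ω)·sinh
numerator   = -0.0261 − (-0.0373)·1.950067 − (0.2294/3.4801)·1.674145 = -0.063718
denominator = 1 − 1.950067 = -0.950067
p = -0.063718 / -0.950067 = 0.0671

p = 0.0671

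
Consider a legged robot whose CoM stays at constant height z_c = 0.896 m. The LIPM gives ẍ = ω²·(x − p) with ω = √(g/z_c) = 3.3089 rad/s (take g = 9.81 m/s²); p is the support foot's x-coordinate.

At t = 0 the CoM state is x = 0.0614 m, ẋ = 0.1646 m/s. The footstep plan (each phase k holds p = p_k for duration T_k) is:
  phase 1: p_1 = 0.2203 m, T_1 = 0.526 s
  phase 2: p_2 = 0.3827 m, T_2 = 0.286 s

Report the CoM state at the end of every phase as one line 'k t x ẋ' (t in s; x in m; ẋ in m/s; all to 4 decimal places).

phase 1: p=0.2203, T=0.526, ωT=1.740481, cosh=2.937761, sinh=2.762325; start (x,ẋ)=(0.061400, 0.164600) → end (x,ẋ)=(-0.109099, -0.968832)
phase 2: p=0.3827, T=0.286, ωT=0.946345, cosh=1.482217, sinh=1.094060; start (x,ẋ)=(-0.109099, -0.968832) → end (x,ẋ)=(-0.666590, -3.216399)

1 0.5260 -0.1091 -0.9688
2 0.8120 -0.6666 -3.2164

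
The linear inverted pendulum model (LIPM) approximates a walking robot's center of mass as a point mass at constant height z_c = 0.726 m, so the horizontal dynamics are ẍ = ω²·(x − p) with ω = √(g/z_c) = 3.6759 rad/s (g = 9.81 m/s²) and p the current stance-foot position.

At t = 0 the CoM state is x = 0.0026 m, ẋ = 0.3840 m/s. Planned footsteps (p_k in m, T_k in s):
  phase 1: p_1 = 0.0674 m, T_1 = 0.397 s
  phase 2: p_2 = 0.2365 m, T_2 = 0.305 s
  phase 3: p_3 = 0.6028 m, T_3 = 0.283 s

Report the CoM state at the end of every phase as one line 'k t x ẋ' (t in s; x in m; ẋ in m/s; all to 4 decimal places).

phase 1: p=0.0674, T=0.397, ωT=1.459332, cosh=2.267738, sinh=2.035347; start (x,ẋ)=(0.002600, 0.384000) → end (x,ẋ)=(0.133071, 0.385995)
phase 2: p=0.2365, T=0.305, ωT=1.121150, cosh=1.697142, sinh=1.371237; start (x,ẋ)=(0.133071, 0.385995) → end (x,ẋ)=(0.204957, 0.133754)
phase 3: p=0.6028, T=0.283, ωT=1.040280, cosh=1.591682, sinh=1.238326; start (x,ẋ)=(0.204957, 0.133754) → end (x,ẋ)=(0.014619, -1.598074)

1 0.3970 0.1331 0.3860
2 0.7020 0.2050 0.1338
3 0.9850 0.0146 -1.5981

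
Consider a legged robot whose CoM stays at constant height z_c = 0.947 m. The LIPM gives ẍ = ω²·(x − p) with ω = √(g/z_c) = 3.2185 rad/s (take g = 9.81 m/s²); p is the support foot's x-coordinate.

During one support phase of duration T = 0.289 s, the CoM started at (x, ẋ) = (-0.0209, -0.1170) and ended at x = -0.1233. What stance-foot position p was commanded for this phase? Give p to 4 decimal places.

p = 0.1157

ωT = 3.2185·0.289 = 0.930146; cosh(ωT) = 1.464688, sinh(ωT) = 1.070192
x(T) = p + (x₀−p)·cosh(ωT) + (ẋ₀/ω)·sinh(ωT) ⇒ p·(1 − cosh) = x(T) − x₀·cosh − (ẋ₀/ω)·sinh
numerator   = -0.1233 − (-0.0209)·1.464688 − (-0.1170/3.2185)·1.070192 = -0.053784
denominator = 1 − 1.464688 = -0.464688
p = -0.053784 / -0.464688 = 0.1157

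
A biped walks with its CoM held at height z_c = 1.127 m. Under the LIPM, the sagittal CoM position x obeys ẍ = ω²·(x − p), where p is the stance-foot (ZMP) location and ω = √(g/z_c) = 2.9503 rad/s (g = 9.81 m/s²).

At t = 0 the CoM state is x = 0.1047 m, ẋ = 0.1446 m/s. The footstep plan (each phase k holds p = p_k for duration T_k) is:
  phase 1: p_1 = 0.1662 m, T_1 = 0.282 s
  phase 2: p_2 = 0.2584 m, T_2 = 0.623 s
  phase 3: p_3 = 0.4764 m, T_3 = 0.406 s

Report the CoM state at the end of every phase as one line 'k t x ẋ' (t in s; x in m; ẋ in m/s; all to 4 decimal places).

phase 1: p=0.1662, T=0.282, ωT=0.831985, cosh=1.366530, sinh=0.931345; start (x,ẋ)=(0.104700, 0.144600) → end (x,ẋ)=(0.127805, 0.028614)
phase 2: p=0.2584, T=0.623, ωT=1.838037, cosh=3.221660, sinh=3.062530; start (x,ẋ)=(0.127805, 0.028614) → end (x,ẋ)=(-0.132629, -1.087788)
phase 3: p=0.4764, T=0.406, ωT=1.197822, cosh=1.807372, sinh=1.505521; start (x,ẋ)=(-0.132629, -1.087788) → end (x,ẋ)=(-1.179434, -4.671184)

1 0.2820 0.1278 0.0286
2 0.9050 -0.1326 -1.0878
3 1.3110 -1.1794 -4.6712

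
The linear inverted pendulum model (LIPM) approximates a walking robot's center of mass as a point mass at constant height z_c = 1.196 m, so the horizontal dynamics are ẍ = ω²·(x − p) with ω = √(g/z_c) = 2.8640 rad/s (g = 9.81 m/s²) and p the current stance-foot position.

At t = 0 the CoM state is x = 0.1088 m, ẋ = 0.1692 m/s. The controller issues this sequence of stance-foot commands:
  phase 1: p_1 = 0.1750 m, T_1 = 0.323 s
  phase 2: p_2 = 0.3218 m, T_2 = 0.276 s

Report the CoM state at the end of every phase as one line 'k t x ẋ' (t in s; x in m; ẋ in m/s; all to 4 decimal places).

1 0.3230 0.1412 0.0454
2 0.5990 0.0956 -0.3925

phase 1: p=0.1750, T=0.323, ωT=0.925072, cosh=1.459276, sinh=1.062773; start (x,ẋ)=(0.108800, 0.169200) → end (x,ẋ)=(0.141183, 0.045411)
phase 2: p=0.3218, T=0.276, ωT=0.790464, cosh=1.329027, sinh=0.875392; start (x,ẋ)=(0.141183, 0.045411) → end (x,ẋ)=(0.095635, -0.392477)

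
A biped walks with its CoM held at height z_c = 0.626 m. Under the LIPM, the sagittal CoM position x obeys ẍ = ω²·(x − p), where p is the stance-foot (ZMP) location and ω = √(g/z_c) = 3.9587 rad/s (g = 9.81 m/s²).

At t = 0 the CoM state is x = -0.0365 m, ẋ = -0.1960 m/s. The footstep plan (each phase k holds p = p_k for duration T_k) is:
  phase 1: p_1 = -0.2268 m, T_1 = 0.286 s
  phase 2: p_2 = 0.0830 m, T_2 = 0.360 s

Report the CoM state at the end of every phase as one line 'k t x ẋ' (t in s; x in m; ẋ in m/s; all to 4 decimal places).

phase 1: p=-0.2268, T=0.286, ωT=1.132188, cosh=1.712383, sinh=1.390055; start (x,ẋ)=(-0.036500, -0.196000) → end (x,ẋ)=(0.030243, 0.711558)
phase 2: p=0.0830, T=0.360, ωT=1.425132, cosh=2.199442, sinh=1.958965; start (x,ẋ)=(0.030243, 0.711558) → end (x,ẋ)=(0.319079, 1.155903)

1 0.2860 0.0302 0.7116
2 0.6460 0.3191 1.1559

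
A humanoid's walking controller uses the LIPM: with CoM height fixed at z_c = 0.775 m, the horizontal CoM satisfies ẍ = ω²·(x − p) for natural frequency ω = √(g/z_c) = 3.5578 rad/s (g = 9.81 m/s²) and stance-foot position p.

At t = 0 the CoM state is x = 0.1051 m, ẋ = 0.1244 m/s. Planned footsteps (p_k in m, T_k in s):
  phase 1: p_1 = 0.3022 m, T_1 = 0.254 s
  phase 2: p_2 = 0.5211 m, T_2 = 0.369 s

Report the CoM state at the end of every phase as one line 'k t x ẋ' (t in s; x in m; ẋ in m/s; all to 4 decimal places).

phase 1: p=0.3022, T=0.254, ωT=0.903681, cosh=1.436875, sinh=1.031799; start (x,ẋ)=(0.105100, 0.124400) → end (x,ẋ)=(0.055069, -0.544794)
phase 2: p=0.5211, T=0.369, ωT=1.312828, cosh=1.992864, sinh=1.723806; start (x,ẋ)=(0.055069, -0.544794) → end (x,ẋ)=(-0.671597, -3.943847)

1 0.2540 0.0551 -0.5448
2 0.6230 -0.6716 -3.9438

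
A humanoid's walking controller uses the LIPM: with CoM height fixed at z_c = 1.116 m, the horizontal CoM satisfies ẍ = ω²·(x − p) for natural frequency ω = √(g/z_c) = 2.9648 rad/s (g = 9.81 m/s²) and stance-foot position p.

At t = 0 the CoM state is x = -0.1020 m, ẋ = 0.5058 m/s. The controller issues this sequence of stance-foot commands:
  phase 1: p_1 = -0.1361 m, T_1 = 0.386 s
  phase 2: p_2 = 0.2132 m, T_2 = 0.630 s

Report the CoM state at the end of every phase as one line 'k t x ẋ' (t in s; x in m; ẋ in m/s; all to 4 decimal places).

1 0.3860 0.1636 1.0174
2 1.0160 1.1332 2.9076

phase 1: p=-0.1361, T=0.386, ωT=1.144413, cosh=1.729504, sinh=1.411093; start (x,ẋ)=(-0.102000, 0.505800) → end (x,ẋ)=(0.163611, 1.017444)
phase 2: p=0.2132, T=0.630, ωT=1.867824, cosh=3.314326, sinh=3.159867; start (x,ẋ)=(0.163611, 1.017444) → end (x,ẋ)=(1.133232, 2.907573)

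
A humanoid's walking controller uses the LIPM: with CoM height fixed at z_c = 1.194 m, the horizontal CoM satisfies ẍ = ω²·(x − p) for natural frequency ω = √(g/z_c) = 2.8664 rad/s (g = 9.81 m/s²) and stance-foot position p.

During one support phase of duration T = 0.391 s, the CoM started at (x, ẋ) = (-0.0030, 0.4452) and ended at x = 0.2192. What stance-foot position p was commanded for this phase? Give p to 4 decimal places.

p = -0.0164

ωT = 2.8664·0.391 = 1.120762; cosh(ωT) = 1.696611, sinh(ωT) = 1.370580
x(T) = p + (x₀−p)·cosh(ωT) + (ẋ₀/ω)·sinh(ωT) ⇒ p·(1 − cosh) = x(T) − x₀·cosh − (ẋ₀/ω)·sinh
numerator   = 0.2192 − (-0.0030)·1.696611 − (0.4452/2.8664)·1.370580 = 0.011416
denominator = 1 − 1.696611 = -0.696611
p = 0.011416 / -0.696611 = -0.0164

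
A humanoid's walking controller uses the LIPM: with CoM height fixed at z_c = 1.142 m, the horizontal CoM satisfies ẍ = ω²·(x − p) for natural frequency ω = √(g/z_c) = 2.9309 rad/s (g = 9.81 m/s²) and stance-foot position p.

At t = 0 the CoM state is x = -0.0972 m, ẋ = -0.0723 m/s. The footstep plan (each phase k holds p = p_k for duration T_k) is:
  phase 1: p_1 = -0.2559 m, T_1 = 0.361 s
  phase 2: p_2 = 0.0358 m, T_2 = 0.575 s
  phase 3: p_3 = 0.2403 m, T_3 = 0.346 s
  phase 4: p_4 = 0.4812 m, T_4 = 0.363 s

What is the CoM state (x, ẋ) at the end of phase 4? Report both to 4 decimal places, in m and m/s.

x = 1.2924, ẋ = 2.7119

phase 1: p=-0.2559, T=0.361, ωT=1.058055, cosh=1.613946, sinh=1.266816; start (x,ẋ)=(-0.097200, -0.072300) → end (x,ẋ)=(-0.031017, 0.472551)
phase 2: p=0.0358, T=0.575, ωT=1.685267, cosh=2.789644, sinh=2.604249; start (x,ẋ)=(-0.031017, 0.472551) → end (x,ẋ)=(0.269290, 0.808249)
phase 3: p=0.2403, T=0.346, ωT=1.014091, cosh=1.559795, sinh=1.197063; start (x,ẋ)=(0.269290, 0.808249) → end (x,ẋ)=(0.615630, 1.362412)
phase 4: p=0.4812, T=0.363, ωT=1.063917, cosh=1.621400, sinh=1.276298; start (x,ẋ)=(0.615630, 1.362412) → end (x,ẋ)=(1.292444, 2.711876)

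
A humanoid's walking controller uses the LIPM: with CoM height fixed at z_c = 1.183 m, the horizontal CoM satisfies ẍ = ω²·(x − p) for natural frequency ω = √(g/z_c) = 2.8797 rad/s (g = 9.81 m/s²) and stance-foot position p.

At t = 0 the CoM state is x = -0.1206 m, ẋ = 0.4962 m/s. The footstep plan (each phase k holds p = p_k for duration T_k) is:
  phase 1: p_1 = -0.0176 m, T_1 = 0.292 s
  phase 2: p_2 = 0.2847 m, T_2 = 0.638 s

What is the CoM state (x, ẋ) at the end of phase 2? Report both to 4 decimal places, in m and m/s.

x = -0.1934, ẋ = -1.1838

phase 1: p=-0.0176, T=0.292, ωT=0.840872, cosh=1.374861, sinh=0.943527; start (x,ẋ)=(-0.120600, 0.496200) → end (x,ẋ)=(0.003368, 0.402347)
phase 2: p=0.2847, T=0.638, ωT=1.837249, cosh=3.219246, sinh=3.059991; start (x,ẋ)=(0.003368, 0.402347) → end (x,ẋ)=(-0.193439, -1.183801)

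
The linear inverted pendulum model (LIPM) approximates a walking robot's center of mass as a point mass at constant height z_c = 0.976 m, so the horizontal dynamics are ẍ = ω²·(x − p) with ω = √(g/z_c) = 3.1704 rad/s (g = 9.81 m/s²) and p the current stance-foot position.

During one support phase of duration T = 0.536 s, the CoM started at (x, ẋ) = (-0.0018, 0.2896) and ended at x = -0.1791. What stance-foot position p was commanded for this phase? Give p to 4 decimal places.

ωT = 3.1704·0.536 = 1.699334; cosh(ωT) = 2.826555, sinh(ωT) = 2.643750
x(T) = p + (x₀−p)·cosh(ωT) + (ẋ₀/ω)·sinh(ωT) ⇒ p·(1 − cosh) = x(T) − x₀·cosh − (ẋ₀/ω)·sinh
numerator   = -0.1791 − (-0.0018)·2.826555 − (0.2896/3.1704)·2.643750 = -0.415505
denominator = 1 − 2.826555 = -1.826555
p = -0.415505 / -1.826555 = 0.2275

p = 0.2275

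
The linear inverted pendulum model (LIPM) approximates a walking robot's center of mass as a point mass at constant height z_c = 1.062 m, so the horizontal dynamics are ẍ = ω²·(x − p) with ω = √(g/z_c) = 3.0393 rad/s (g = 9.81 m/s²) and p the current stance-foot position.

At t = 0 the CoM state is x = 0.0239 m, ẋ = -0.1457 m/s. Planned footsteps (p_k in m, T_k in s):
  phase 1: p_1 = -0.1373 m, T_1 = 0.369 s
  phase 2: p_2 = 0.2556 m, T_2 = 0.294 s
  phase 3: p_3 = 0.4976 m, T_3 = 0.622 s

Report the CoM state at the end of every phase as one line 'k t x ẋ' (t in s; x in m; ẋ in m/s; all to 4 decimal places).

phase 1: p=-0.1373, T=0.369, ωT=1.121502, cosh=1.697625, sinh=1.371835; start (x,ẋ)=(0.023900, -0.145700) → end (x,ẋ)=(0.070593, 0.424766)
phase 2: p=0.2556, T=0.294, ωT=0.893554, cosh=1.426499, sinh=1.017301; start (x,ẋ)=(0.070593, 0.424766) → end (x,ẋ)=(0.133864, 0.033910)
phase 3: p=0.4976, T=0.622, ωT=1.890445, cosh=3.386658, sinh=3.235654; start (x,ẋ)=(0.133864, 0.033910) → end (x,ẋ)=(-0.698150, -3.462186)

1 0.3690 0.0706 0.4248
2 0.6630 0.1339 0.0339
3 1.2850 -0.6981 -3.4622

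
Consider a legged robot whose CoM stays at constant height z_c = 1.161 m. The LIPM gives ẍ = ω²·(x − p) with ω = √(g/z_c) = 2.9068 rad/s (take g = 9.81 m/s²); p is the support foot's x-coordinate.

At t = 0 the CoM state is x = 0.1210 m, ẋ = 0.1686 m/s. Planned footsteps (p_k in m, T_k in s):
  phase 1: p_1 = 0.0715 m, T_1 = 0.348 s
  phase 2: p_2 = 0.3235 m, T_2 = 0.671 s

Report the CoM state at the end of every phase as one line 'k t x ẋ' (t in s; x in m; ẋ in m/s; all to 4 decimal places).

1 0.3480 0.2178 0.4341
2 1.0190 0.4587 0.4985

phase 1: p=0.0715, T=0.348, ωT=1.011566, cosh=1.556777, sinh=1.193128; start (x,ẋ)=(0.121000, 0.168600) → end (x,ẋ)=(0.217764, 0.434148)
phase 2: p=0.3235, T=0.671, ωT=1.950463, cosh=3.587075, sinh=3.444866; start (x,ẋ)=(0.217764, 0.434148) → end (x,ẋ)=(0.458729, 0.498531)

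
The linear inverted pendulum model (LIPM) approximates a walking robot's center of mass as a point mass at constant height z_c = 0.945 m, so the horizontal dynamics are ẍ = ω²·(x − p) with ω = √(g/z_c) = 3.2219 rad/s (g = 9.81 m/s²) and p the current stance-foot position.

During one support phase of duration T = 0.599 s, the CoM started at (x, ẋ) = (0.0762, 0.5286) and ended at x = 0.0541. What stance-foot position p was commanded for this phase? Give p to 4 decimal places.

p = 0.3048

ωT = 3.2219·0.599 = 1.929918; cosh(ωT) = 3.517053, sinh(ωT) = 3.371893
x(T) = p + (x₀−p)·cosh(ωT) + (ẋ₀/ω)·sinh(ωT) ⇒ p·(1 − cosh) = x(T) − x₀·cosh − (ẋ₀/ω)·sinh
numerator   = 0.0541 − (0.0762)·3.517053 − (0.5286/3.2219)·3.371893 = -0.767108
denominator = 1 − 3.517053 = -2.517053
p = -0.767108 / -2.517053 = 0.3048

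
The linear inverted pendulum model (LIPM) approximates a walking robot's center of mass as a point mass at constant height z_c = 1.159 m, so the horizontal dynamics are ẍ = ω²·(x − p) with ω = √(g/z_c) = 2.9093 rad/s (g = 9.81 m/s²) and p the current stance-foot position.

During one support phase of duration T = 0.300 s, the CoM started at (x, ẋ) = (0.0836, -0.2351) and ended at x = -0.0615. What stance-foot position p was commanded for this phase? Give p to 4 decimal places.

p = 0.2445

ωT = 2.9093·0.300 = 0.872790; cosh(ωT) = 1.405682, sinh(ωT) = 0.987898
x(T) = p + (x₀−p)·cosh(ωT) + (ẋ₀/ω)·sinh(ωT) ⇒ p·(1 − cosh) = x(T) − x₀·cosh − (ẋ₀/ω)·sinh
numerator   = -0.0615 − (0.0836)·1.405682 − (-0.2351/2.9093)·0.987898 = -0.099183
denominator = 1 − 1.405682 = -0.405682
p = -0.099183 / -0.405682 = 0.2445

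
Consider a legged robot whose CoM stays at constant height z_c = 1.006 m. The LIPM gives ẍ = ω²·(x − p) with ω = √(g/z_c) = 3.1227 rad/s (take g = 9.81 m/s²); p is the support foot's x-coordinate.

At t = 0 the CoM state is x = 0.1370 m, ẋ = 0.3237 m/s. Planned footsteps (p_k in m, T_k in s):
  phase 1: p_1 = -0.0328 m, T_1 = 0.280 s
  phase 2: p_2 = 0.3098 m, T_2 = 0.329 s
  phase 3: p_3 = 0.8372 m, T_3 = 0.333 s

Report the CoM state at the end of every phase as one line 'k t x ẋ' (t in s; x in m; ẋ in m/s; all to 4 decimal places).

1 0.2800 0.3088 0.9805
2 0.6090 0.6906 1.5412
3 0.9420 1.2148 1.8858

phase 1: p=-0.0328, T=0.280, ωT=0.874356, cosh=1.407231, sinh=0.990100; start (x,ẋ)=(0.137000, 0.323700) → end (x,ẋ)=(0.308782, 0.980506)
phase 2: p=0.3098, T=0.329, ωT=1.027368, cosh=1.575826, sinh=1.217878; start (x,ẋ)=(0.308782, 0.980506) → end (x,ẋ)=(0.690601, 1.541234)
phase 3: p=0.8372, T=0.333, ωT=1.039859, cosh=1.591161, sinh=1.237657; start (x,ẋ)=(0.690601, 1.541234) → end (x,ẋ)=(1.214793, 1.885771)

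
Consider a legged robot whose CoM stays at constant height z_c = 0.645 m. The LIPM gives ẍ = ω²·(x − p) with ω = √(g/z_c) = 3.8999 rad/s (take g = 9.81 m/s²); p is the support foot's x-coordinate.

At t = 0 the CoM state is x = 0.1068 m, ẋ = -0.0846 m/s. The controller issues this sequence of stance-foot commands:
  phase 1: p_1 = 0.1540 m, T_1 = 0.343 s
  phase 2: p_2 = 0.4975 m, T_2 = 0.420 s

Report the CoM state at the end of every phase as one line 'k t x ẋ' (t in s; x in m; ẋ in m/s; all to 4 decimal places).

phase 1: p=0.1540, T=0.343, ωT=1.337666, cosh=2.036298, sinh=1.773841; start (x,ẋ)=(0.106800, -0.084600) → end (x,ẋ)=(0.019407, -0.498791)
phase 2: p=0.4975, T=0.420, ωT=1.637958, cosh=2.669515, sinh=2.475138; start (x,ẋ)=(0.019407, -0.498791) → end (x,ẋ)=(-1.095343, -5.946462)

1 0.3430 0.0194 -0.4988
2 0.7630 -1.0953 -5.9465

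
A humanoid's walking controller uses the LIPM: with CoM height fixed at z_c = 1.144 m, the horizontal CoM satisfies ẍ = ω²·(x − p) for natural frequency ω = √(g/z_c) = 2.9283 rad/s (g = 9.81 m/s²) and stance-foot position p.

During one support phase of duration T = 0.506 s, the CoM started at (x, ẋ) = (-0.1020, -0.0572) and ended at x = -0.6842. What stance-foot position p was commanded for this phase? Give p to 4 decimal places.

p = 0.3101

ωT = 2.9283·0.506 = 1.481720; cosh(ωT) = 2.313877, sinh(ωT) = 2.086630
x(T) = p + (x₀−p)·cosh(ωT) + (ẋ₀/ω)·sinh(ωT) ⇒ p·(1 − cosh) = x(T) − x₀·cosh − (ẋ₀/ω)·sinh
numerator   = -0.6842 − (-0.1020)·2.313877 − (-0.0572/2.9283)·2.086630 = -0.407425
denominator = 1 − 2.313877 = -1.313877
p = -0.407425 / -1.313877 = 0.3101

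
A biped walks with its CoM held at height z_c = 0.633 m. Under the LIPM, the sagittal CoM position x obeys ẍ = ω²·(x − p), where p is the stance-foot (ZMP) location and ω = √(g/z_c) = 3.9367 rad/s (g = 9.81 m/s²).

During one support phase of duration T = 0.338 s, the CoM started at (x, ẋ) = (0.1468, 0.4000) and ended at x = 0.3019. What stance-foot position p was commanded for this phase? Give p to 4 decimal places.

ωT = 3.9367·0.338 = 1.330605; cosh(ωT) = 2.023824, sinh(ωT) = 1.759506
x(T) = p + (x₀−p)·cosh(ωT) + (ẋ₀/ω)·sinh(ωT) ⇒ p·(1 − cosh) = x(T) − x₀·cosh − (ẋ₀/ω)·sinh
numerator   = 0.3019 − (0.1468)·2.023824 − (0.4000/3.9367)·1.759506 = -0.173977
denominator = 1 − 2.023824 = -1.023824
p = -0.173977 / -1.023824 = 0.1699

p = 0.1699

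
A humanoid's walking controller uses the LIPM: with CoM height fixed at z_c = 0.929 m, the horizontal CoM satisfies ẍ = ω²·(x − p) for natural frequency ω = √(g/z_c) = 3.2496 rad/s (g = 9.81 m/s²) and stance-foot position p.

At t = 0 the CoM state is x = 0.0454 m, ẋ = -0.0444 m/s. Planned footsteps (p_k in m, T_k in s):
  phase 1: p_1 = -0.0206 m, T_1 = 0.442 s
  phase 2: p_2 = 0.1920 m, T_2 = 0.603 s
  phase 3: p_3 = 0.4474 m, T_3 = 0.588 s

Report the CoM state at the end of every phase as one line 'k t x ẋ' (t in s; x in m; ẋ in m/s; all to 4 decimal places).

1 0.4420 0.0989 0.3268
2 1.0450 0.2049 0.1307
3 1.6330 -0.2570 -2.1532

phase 1: p=-0.0206, T=0.442, ωT=1.436323, cosh=2.221503, sinh=1.983703; start (x,ẋ)=(0.045400, -0.044400) → end (x,ẋ)=(0.098915, 0.326817)
phase 2: p=0.1920, T=0.603, ωT=1.959509, cosh=3.618384, sinh=3.477457; start (x,ẋ)=(0.098915, 0.326817) → end (x,ẋ)=(0.204917, 0.130662)
phase 3: p=0.4474, T=0.588, ωT=1.910765, cosh=3.453111, sinh=3.305144; start (x,ẋ)=(0.204917, 0.130662) → end (x,ẋ)=(-0.257024, -2.153169)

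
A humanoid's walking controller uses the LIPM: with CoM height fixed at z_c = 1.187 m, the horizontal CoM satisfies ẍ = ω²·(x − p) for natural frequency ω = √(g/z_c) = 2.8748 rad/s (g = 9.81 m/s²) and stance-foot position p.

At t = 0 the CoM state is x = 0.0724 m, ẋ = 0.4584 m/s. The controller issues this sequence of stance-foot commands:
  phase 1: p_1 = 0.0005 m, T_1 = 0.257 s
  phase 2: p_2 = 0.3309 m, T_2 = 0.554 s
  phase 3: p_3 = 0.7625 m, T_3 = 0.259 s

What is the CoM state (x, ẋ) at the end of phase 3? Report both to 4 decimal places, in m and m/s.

x = 0.9844, ẋ = 1.3307

phase 1: p=0.0005, T=0.257, ωT=0.738824, cosh=1.285573, sinh=0.807898; start (x,ẋ)=(0.072400, 0.458400) → end (x,ẋ)=(0.221756, 0.756298)
phase 2: p=0.3309, T=0.554, ωT=1.592639, cosh=2.560048, sinh=2.356660; start (x,ẋ)=(0.221756, 0.756298) → end (x,ẋ)=(0.671472, 1.196715)
phase 3: p=0.7625, T=0.259, ωT=0.744573, cosh=1.290240, sinh=0.815303; start (x,ẋ)=(0.671472, 1.196715) → end (x,ẋ)=(0.984444, 1.330694)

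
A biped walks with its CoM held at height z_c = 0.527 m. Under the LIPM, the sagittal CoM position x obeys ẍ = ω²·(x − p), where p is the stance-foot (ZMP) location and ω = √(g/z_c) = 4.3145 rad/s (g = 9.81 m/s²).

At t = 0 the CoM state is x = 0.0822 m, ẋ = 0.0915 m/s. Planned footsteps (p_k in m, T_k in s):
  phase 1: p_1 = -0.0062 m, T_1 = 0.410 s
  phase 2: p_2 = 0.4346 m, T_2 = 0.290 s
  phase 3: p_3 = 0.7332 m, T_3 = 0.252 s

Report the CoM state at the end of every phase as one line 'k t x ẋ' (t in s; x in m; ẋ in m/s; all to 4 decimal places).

phase 1: p=-0.0062, T=0.410, ωT=1.768945, cosh=3.017588, sinh=2.847075; start (x,ẋ)=(0.082200, 0.091500) → end (x,ẋ)=(0.320934, 1.361989)
phase 2: p=0.4346, T=0.290, ωT=1.251205, cosh=1.890356, sinh=1.604196; start (x,ẋ)=(0.320934, 1.361989) → end (x,ẋ)=(0.726139, 1.787928)
phase 3: p=0.7332, T=0.252, ωT=1.087254, cosh=1.651629, sinh=1.314488; start (x,ẋ)=(0.726139, 1.787928) → end (x,ẋ)=(1.266262, 2.912951)

1 0.4100 0.3209 1.3620
2 0.7000 0.7261 1.7879
3 0.9520 1.2663 2.9130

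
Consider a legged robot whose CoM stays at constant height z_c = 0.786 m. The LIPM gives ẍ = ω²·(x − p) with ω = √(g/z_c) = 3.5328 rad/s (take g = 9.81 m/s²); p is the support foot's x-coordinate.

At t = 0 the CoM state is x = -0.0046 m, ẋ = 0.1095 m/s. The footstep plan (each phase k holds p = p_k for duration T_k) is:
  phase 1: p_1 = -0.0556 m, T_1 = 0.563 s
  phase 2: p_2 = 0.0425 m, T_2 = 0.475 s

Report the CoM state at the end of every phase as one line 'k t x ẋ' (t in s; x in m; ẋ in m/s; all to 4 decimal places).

1 0.5630 0.2454 1.0536
2 1.0380 1.3754 4.7718

phase 1: p=-0.0556, T=0.563, ωT=1.988966, cosh=3.722407, sinh=3.585570; start (x,ẋ)=(-0.004600, 0.109500) → end (x,ẋ)=(0.245378, 1.053626)
phase 2: p=0.0425, T=0.475, ωT=1.678080, cosh=2.770998, sinh=2.584266; start (x,ẋ)=(0.245378, 1.053626) → end (x,ẋ)=(1.375409, 4.771812)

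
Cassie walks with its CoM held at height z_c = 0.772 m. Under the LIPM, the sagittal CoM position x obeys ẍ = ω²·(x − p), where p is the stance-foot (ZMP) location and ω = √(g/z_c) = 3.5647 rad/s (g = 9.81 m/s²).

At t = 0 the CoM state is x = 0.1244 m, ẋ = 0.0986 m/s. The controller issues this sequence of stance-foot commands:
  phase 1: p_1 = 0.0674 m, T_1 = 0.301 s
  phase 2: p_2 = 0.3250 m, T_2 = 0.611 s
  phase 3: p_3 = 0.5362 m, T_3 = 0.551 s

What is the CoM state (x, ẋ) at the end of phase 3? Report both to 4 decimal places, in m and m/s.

phase 1: p=0.0674, T=0.301, ωT=1.072975, cosh=1.633027, sinh=1.291038; start (x,ẋ)=(0.124400, 0.098600) → end (x,ẋ)=(0.196193, 0.423340)
phase 2: p=0.3250, T=0.611, ωT=2.178032, cosh=4.471088, sinh=4.357823; start (x,ẋ)=(0.196193, 0.423340) → end (x,ẋ)=(0.266622, -0.108145)
phase 3: p=0.5362, T=0.551, ωT=1.964150, cosh=3.634562, sinh=3.494287; start (x,ẋ)=(0.266622, -0.108145) → end (x,ẋ)=(-0.549607, -3.750949)

x = -0.5496, ẋ = -3.7509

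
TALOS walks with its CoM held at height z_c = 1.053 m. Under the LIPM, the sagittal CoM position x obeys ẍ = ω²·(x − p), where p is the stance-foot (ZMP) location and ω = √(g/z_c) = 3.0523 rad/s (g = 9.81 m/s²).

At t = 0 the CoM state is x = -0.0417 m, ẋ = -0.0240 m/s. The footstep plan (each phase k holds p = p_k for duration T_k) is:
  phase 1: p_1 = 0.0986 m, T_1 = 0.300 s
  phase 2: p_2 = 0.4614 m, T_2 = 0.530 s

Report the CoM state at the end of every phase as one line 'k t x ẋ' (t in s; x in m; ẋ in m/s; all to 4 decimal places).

1 0.3000 -0.1130 -0.4841
2 0.8300 -1.4275 -5.5139

phase 1: p=0.0986, T=0.300, ωT=0.915690, cosh=1.449369, sinh=1.049129; start (x,ẋ)=(-0.041700, -0.024000) → end (x,ẋ)=(-0.112996, -0.484062)
phase 2: p=0.4614, T=0.530, ωT=1.617719, cosh=2.619964, sinh=2.421613; start (x,ẋ)=(-0.112996, -0.484062) → end (x,ẋ)=(-1.427538, -5.513865)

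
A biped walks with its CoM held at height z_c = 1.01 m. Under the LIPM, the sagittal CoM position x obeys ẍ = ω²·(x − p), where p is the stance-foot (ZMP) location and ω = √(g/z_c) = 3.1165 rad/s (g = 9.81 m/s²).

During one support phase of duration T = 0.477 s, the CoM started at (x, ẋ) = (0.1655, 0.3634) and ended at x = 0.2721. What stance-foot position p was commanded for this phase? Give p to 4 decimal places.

ωT = 3.1165·0.477 = 1.486570; cosh(ωT) = 2.324026, sinh(ωT) = 2.097879
x(T) = p + (x₀−p)·cosh(ωT) + (ẋ₀/ω)·sinh(ωT) ⇒ p·(1 − cosh) = x(T) − x₀·cosh − (ẋ₀/ω)·sinh
numerator   = 0.2721 − (0.1655)·2.324026 − (0.3634/3.1165)·2.097879 = -0.357150
denominator = 1 − 2.324026 = -1.324026
p = -0.357150 / -1.324026 = 0.2697

p = 0.2697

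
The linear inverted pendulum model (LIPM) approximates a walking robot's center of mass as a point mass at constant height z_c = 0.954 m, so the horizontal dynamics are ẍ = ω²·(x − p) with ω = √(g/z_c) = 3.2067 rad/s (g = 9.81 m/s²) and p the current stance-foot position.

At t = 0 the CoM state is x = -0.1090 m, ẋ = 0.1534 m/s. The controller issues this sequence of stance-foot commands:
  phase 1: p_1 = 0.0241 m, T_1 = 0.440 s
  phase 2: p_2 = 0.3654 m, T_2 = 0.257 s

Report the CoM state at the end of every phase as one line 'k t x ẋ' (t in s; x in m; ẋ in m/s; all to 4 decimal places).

phase 1: p=0.0241, T=0.440, ωT=1.410948, cosh=2.171876, sinh=1.927964; start (x,ẋ)=(-0.109000, 0.153400) → end (x,ẋ)=(-0.172748, -0.489712)
phase 2: p=0.3654, T=0.257, ωT=0.824122, cosh=1.359249, sinh=0.920629; start (x,ẋ)=(-0.172748, -0.489712) → end (x,ẋ)=(-0.506671, -2.254351)

1 0.4400 -0.1727 -0.4897
2 0.6970 -0.5067 -2.2544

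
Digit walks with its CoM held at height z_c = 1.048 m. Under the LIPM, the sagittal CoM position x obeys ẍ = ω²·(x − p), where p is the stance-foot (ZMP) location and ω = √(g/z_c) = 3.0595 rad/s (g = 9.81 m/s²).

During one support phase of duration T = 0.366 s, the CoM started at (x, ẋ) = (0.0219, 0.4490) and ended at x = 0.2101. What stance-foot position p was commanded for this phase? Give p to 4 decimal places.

p = 0.0402

ωT = 3.0595·0.366 = 1.119777; cosh(ωT) = 1.695262, sinh(ωT) = 1.368909
x(T) = p + (x₀−p)·cosh(ωT) + (ẋ₀/ω)·sinh(ωT) ⇒ p·(1 − cosh) = x(T) − x₀·cosh − (ẋ₀/ω)·sinh
numerator   = 0.2101 − (0.0219)·1.695262 − (0.4490/3.0595)·1.368909 = -0.027922
denominator = 1 − 1.695262 = -0.695262
p = -0.027922 / -0.695262 = 0.0402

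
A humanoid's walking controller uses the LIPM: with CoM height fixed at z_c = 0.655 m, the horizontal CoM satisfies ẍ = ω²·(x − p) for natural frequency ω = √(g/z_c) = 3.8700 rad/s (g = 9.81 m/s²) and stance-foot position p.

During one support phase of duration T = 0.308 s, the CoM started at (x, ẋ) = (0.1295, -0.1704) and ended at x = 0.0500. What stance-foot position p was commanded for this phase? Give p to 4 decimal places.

ωT = 3.8700·0.308 = 1.191960; cosh(ωT) = 1.798578, sinh(ωT) = 1.494952
x(T) = p + (x₀−p)·cosh(ωT) + (ẋ₀/ω)·sinh(ωT) ⇒ p·(1 − cosh) = x(T) − x₀·cosh − (ẋ₀/ω)·sinh
numerator   = 0.0500 − (0.1295)·1.798578 − (-0.1704/3.8700)·1.494952 = -0.117092
denominator = 1 − 1.798578 = -0.798578
p = -0.117092 / -0.798578 = 0.1466

p = 0.1466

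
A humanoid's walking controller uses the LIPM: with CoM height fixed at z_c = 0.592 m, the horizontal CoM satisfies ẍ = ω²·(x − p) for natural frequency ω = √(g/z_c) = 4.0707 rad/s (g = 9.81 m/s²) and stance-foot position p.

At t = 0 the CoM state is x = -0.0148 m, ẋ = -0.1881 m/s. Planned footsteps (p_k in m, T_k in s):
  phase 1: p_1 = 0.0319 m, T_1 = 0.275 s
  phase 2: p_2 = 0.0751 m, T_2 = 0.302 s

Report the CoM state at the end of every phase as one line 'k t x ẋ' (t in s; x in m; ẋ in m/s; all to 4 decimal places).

1 0.2750 -0.1105 -0.5789
2 0.5770 -0.4916 -2.2553

phase 1: p=0.0319, T=0.275, ωT=1.119443, cosh=1.694804, sinh=1.368342; start (x,ẋ)=(-0.014800, -0.188100) → end (x,ẋ)=(-0.110476, -0.578917)
phase 2: p=0.0751, T=0.302, ωT=1.229351, cosh=1.855747, sinh=1.563265; start (x,ẋ)=(-0.110476, -0.578917) → end (x,ẋ)=(-0.491603, -2.255251)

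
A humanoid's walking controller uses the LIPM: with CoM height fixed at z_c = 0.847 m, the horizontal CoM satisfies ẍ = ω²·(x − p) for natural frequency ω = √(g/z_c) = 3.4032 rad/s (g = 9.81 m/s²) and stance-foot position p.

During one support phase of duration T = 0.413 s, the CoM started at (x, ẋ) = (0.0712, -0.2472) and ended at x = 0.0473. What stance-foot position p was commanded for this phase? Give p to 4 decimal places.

p = -0.0281

ωT = 3.4032·0.413 = 1.405522; cosh(ωT) = 2.161446, sinh(ωT) = 1.916207
x(T) = p + (x₀−p)·cosh(ωT) + (ẋ₀/ω)·sinh(ωT) ⇒ p·(1 − cosh) = x(T) − x₀·cosh − (ẋ₀/ω)·sinh
numerator   = 0.0473 − (0.0712)·2.161446 − (-0.2472/3.4032)·1.916207 = 0.032594
denominator = 1 − 2.161446 = -1.161446
p = 0.032594 / -1.161446 = -0.0281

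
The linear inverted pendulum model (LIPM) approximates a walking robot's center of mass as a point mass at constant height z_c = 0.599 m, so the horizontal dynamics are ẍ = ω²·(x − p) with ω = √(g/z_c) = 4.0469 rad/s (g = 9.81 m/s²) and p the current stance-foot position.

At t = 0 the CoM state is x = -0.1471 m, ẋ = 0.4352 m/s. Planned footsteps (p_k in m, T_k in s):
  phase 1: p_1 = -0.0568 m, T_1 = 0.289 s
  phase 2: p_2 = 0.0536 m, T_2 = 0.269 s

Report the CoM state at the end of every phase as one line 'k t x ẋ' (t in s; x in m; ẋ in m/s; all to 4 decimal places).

1 0.2890 -0.0598 0.2366
2 0.5580 -0.0568 -0.2128

phase 1: p=-0.0568, T=0.289, ωT=1.169554, cosh=1.765531, sinh=1.455025; start (x,ẋ)=(-0.147100, 0.435200) → end (x,ẋ)=(-0.059755, 0.236642)
phase 2: p=0.0536, T=0.269, ωT=1.088616, cosh=1.653421, sinh=1.316739; start (x,ẋ)=(-0.059755, 0.236642) → end (x,ẋ)=(-0.056828, -0.212769)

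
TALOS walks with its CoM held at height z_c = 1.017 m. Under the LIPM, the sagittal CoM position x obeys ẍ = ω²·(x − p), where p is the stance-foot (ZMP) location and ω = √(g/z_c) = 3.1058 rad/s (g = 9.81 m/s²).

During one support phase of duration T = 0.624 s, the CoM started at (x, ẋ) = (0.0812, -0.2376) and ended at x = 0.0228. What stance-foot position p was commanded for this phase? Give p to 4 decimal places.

ωT = 3.1058·0.624 = 1.938019; cosh(ωT) = 3.544485, sinh(ωT) = 3.400496
x(T) = p + (x₀−p)·cosh(ωT) + (ẋ₀/ω)·sinh(ωT) ⇒ p·(1 − cosh) = x(T) − x₀·cosh − (ẋ₀/ω)·sinh
numerator   = 0.0228 − (0.0812)·3.544485 − (-0.2376/3.1058)·3.400496 = -0.004867
denominator = 1 − 3.544485 = -2.544485
p = -0.004867 / -2.544485 = 0.0019

p = 0.0019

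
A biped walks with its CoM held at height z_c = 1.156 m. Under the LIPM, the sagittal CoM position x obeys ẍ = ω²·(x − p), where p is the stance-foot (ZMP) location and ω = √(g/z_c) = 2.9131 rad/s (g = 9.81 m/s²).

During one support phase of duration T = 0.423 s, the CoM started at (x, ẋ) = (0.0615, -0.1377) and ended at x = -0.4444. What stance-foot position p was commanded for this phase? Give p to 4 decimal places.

p = 0.5634

ωT = 2.9131·0.423 = 1.232241; cosh(ωT) = 1.860272, sinh(ωT) = 1.568634
x(T) = p + (x₀−p)·cosh(ωT) + (ẋ₀/ω)·sinh(ωT) ⇒ p·(1 − cosh) = x(T) − x₀·cosh − (ẋ₀/ω)·sinh
numerator   = -0.4444 − (0.0615)·1.860272 − (-0.1377/2.9131)·1.568634 = -0.484659
denominator = 1 − 1.860272 = -0.860272
p = -0.484659 / -0.860272 = 0.5634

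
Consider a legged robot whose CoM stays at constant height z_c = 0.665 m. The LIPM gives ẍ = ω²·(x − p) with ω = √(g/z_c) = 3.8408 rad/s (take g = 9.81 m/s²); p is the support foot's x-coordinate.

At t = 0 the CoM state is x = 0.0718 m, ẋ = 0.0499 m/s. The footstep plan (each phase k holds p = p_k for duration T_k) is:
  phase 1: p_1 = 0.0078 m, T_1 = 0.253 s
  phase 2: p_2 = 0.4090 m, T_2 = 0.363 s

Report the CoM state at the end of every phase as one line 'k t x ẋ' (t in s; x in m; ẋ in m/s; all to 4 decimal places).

1 0.2530 0.1192 0.3536
2 0.6160 -0.0370 -1.3492

phase 1: p=0.0078, T=0.253, ωT=0.971722, cosh=1.510461, sinh=1.132031; start (x,ẋ)=(0.071800, 0.049900) → end (x,ẋ)=(0.119177, 0.353638)
phase 2: p=0.4090, T=0.363, ωT=1.394210, cosh=2.139909, sinh=1.891881; start (x,ẋ)=(0.119177, 0.353638) → end (x,ẋ)=(-0.037002, -1.349198)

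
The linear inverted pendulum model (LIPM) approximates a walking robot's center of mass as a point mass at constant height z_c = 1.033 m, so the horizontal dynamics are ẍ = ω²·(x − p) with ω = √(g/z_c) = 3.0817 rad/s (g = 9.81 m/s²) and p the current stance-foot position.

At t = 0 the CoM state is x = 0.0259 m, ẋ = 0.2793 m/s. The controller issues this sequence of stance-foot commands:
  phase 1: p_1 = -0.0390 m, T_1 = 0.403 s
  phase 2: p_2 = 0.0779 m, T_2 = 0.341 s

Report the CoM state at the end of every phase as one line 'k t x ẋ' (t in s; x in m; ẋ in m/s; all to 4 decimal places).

1 0.4030 0.2265 0.8412
2 0.7440 0.6591 1.9249

phase 1: p=-0.0390, T=0.403, ωT=1.241925, cosh=1.875550, sinh=1.586722; start (x,ẋ)=(0.025900, 0.279300) → end (x,ẋ)=(0.226531, 0.841189)
phase 2: p=0.0779, T=0.341, ωT=1.050860, cosh=1.604873, sinh=1.255236; start (x,ẋ)=(0.226531, 0.841189) → end (x,ẋ)=(0.659066, 1.924944)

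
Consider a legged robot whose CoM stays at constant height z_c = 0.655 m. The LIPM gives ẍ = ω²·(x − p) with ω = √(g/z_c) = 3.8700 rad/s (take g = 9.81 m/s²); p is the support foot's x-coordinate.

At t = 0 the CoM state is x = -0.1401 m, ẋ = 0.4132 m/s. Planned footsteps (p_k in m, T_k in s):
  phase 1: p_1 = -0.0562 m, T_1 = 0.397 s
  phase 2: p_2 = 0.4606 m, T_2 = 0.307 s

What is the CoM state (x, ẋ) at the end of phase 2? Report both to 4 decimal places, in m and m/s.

phase 1: p=-0.0562, T=0.397, ωT=1.536390, cosh=2.431469, sinh=2.216313; start (x,ẋ)=(-0.140100, 0.413200) → end (x,ẋ)=(-0.023564, 0.285062)
phase 2: p=0.4606, T=0.307, ωT=1.188090, cosh=1.792806, sinh=1.488003; start (x,ẋ)=(-0.023564, 0.285062) → end (x,ẋ)=(-0.297808, -2.277035)

x = -0.2978, ẋ = -2.2770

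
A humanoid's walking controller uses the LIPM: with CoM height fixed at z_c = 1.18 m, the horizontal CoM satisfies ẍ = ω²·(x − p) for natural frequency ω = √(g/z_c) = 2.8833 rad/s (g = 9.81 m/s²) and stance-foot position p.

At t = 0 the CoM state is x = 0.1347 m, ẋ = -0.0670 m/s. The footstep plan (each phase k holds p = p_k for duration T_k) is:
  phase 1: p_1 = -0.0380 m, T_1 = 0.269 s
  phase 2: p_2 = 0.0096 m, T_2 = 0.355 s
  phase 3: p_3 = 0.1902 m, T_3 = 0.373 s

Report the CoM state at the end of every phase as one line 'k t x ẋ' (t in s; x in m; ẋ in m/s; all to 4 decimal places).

1 0.2690 0.1694 0.3379
2 0.6240 0.4027 1.0894
3 0.9970 1.0273 2.5762

phase 1: p=-0.0380, T=0.269, ωT=0.775608, cosh=1.316168, sinh=0.855744; start (x,ẋ)=(0.134700, -0.067000) → end (x,ẋ)=(0.169417, 0.337931)
phase 2: p=0.0096, T=0.355, ωT=1.023572, cosh=1.571213, sinh=1.211904; start (x,ẋ)=(0.169417, 0.337931) → end (x,ẋ)=(0.402745, 1.089407)
phase 3: p=0.1902, T=0.373, ωT=1.075471, cosh=1.636255, sinh=1.295118; start (x,ẋ)=(0.402745, 1.089407) → end (x,ẋ)=(1.027317, 2.576237)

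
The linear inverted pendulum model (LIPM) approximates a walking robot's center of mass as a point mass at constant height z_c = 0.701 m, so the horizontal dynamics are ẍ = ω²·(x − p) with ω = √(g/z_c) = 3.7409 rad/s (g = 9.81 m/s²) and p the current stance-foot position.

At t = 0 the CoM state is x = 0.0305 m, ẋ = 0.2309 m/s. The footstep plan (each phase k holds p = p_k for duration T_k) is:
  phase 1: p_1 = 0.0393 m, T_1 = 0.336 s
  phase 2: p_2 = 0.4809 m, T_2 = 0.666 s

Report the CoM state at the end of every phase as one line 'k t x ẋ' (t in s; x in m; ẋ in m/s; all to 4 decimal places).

1 0.3360 0.1223 0.3854
2 1.0020 -1.0818 -5.7030

phase 1: p=0.0393, T=0.336, ωT=1.256942, cosh=1.899591, sinh=1.615068; start (x,ẋ)=(0.030500, 0.230900) → end (x,ẋ)=(0.122271, 0.385448)
phase 2: p=0.4809, T=0.666, ωT=2.491439, cosh=6.080720, sinh=5.997929; start (x,ẋ)=(0.122271, 0.385448) → end (x,ẋ)=(-1.081822, -5.703003)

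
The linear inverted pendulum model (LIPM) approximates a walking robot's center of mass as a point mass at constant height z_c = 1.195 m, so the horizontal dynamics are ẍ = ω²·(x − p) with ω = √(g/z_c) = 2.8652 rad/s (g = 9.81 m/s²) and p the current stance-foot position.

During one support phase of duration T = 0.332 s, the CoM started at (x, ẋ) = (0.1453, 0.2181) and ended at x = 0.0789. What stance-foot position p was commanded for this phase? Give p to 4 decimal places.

p = 0.4534

ωT = 2.8652·0.332 = 0.951246; cosh(ωT) = 1.487597, sinh(ωT) = 1.101338
x(T) = p + (x₀−p)·cosh(ωT) + (ẋ₀/ω)·sinh(ωT) ⇒ p·(1 − cosh) = x(T) − x₀·cosh − (ẋ₀/ω)·sinh
numerator   = 0.0789 − (0.1453)·1.487597 − (0.2181/2.8652)·1.101338 = -0.221082
denominator = 1 − 1.487597 = -0.487597
p = -0.221082 / -0.487597 = 0.4534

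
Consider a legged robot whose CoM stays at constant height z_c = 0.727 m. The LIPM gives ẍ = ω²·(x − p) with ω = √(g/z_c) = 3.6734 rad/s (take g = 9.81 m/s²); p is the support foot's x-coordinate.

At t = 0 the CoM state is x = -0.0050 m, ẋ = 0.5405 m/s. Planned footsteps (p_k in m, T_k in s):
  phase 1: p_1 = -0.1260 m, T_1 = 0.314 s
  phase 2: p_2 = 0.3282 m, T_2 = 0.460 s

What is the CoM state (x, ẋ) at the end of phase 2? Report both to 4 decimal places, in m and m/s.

phase 1: p=-0.1260, T=0.314, ωT=1.153448, cosh=1.742323, sinh=1.426776; start (x,ẋ)=(-0.005000, 0.540500) → end (x,ẋ)=(0.294755, 1.575901)
phase 2: p=0.3282, T=0.460, ωT=1.689764, cosh=2.801382, sinh=2.616819; start (x,ẋ)=(0.294755, 1.575901) → end (x,ẋ)=(1.357134, 4.093213)

x = 1.3571, ẋ = 4.0932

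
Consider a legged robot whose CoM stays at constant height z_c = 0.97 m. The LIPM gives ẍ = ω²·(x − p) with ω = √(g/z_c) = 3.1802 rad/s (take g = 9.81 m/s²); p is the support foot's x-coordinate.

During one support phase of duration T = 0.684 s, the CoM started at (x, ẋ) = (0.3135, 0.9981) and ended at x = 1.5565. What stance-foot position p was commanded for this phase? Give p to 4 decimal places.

ωT = 3.1802·0.684 = 2.175257; cosh(ωT) = 4.459012, sinh(ωT) = 4.345433
x(T) = p + (x₀−p)·cosh(ωT) + (ẋ₀/ω)·sinh(ωT) ⇒ p·(1 − cosh) = x(T) − x₀·cosh − (ẋ₀/ω)·sinh
numerator   = 1.5565 − (0.3135)·4.459012 − (0.9981/3.1802)·4.345433 = -1.205207
denominator = 1 − 4.459012 = -3.459012
p = -1.205207 / -3.459012 = 0.3484

p = 0.3484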